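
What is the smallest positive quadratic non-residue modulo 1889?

3

(2/1889) = +1, so 2 is a residue.
(3/1889) = −1, so 3 is the smallest positive non-residue mod 1889.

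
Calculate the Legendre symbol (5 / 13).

Reciprocity: 5 ≡ 1 and 13 ≡ 1 (mod 4), so (5/13) = +(13/5).
Reduce top mod 5: now compute (3/5).
Reciprocity: 3 ≡ 3 and 5 ≡ 1 (mod 4), so (3/5) = +(5/3).
Reduce top mod 3: now compute (2/3).
Pull out 2: since 3 ≡ 3 (mod 8), (2/3) = -1.
Reached (1/3) = 1. Collecting the sign flips along the way, the symbol is -1.

-1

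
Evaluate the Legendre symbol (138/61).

1

First reduce: 138 ≡ 16 (mod 61).
Pull out 2^4: since 61 ≡ 5 (mod 8), (2/61) = -1, so (2/61)^4 = +1.
Reached (1/61) = 1. Collecting the sign flips along the way, the symbol is +1.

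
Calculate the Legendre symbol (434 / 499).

Euler's criterion: (434/499) ≡ 434^249 (mod 499).
434^2 ≡ 233 (mod 499)
434^4 ≡ 397 (mod 499)
434^8 ≡ 424 (mod 499)
434^16 ≡ 136 (mod 499)
434^32 ≡ 33 (mod 499)
434^64 ≡ 91 (mod 499)
434^128 ≡ 297 (mod 499)
434^249 = 434^(128+64+32+16+8+1) ≡ 1 (mod 499).
Result is 1, so (434/499) = 1.

1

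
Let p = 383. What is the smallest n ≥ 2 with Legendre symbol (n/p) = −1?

(2/383) = +1, so 2 is a residue.
(3/383) = +1, so 3 is a residue.
(4/383) = +1, so 4 is a residue.
(5/383) = −1, so 5 is the smallest positive non-residue mod 383.

5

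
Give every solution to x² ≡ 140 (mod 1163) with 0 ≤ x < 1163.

91, 1072

Since 1163 ≡ 3 (mod 4), a square root of 140 is 140^((1163+1)/4) = 140^291 mod 1163.
Repeated squaring: 140^2≡992, 140^4≡166, 140^8≡807, 140^16≡1132, 140^32≡961, 140^64≡99, 140^128≡497, 140^256≡453 (mod 1163).
140^291 = 140^(256+32+2+1) ≡ 91 (mod 1163).
Check: 91² = 8281 ≡ 140 (mod 1163). The two roots are 91 and 1072.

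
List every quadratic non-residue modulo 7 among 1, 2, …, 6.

Square k = 1,…,3 (k and 7−k give the same square):
1²=1, 2²=4, 3²≡2 (mod 7).
The residues are {1, 2, 4}; the non-residues are the remaining 3 nonzero classes.

3,5,6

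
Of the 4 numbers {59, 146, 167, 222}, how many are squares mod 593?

(59/593) = +1 → QR.
(146/593) = +1 → QR.
(167/593) = -1 → non-residue.
(222/593) = -1 → non-residue.
Total quadratic residues among the 4: 2.

2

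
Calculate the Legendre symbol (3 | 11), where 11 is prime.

1

Euler's criterion: (3/11) ≡ 3^5 (mod 11).
3^2 ≡ 9 (mod 11)
3^4 ≡ 4 (mod 11)
3^5 = 3^(4+1) ≡ 1 (mod 11).
Result is 1, so (3/11) = 1.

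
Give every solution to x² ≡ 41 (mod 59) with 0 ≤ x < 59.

10, 49

Since 59 ≡ 3 (mod 4), a square root of 41 is 41^((59+1)/4) = 41^15 mod 59.
Repeated squaring: 41^2≡29, 41^4≡15, 41^8≡48 (mod 59).
41^15 = 41^(8+4+2+1) ≡ 49 (mod 59).
Check: 49² = 2401 ≡ 41 (mod 59). The two roots are 10 and 49.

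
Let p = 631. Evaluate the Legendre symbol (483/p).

1

Reciprocity: 483 ≡ 3 and 631 ≡ 3 (mod 4), so (483/631) = −(631/483).
Reduce top mod 483: now compute (148/483).
Pull out 2^2: since 483 ≡ 3 (mod 8), (2/483) = -1, so (2/483)^2 = +1.
Reciprocity: 37 ≡ 1 and 483 ≡ 3 (mod 4), so (37/483) = +(483/37).
Reduce top mod 37: now compute (2/37).
Pull out 2: since 37 ≡ 5 (mod 8), (2/37) = -1.
Reached (1/37) = 1. Collecting the sign flips along the way, the symbol is +1.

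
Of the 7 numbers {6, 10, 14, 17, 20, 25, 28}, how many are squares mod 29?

(6/29) = +1 → QR.
(10/29) = -1 → non-residue.
(14/29) = -1 → non-residue.
(17/29) = -1 → non-residue.
(20/29) = +1 → QR.
(25/29) = +1 → QR.
(28/29) = +1 → QR.
Total quadratic residues among the 7: 4.

4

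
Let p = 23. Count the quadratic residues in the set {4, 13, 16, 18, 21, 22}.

4

(4/23) = +1 → QR.
(13/23) = +1 → QR.
(16/23) = +1 → QR.
(18/23) = +1 → QR.
(21/23) = -1 → non-residue.
(22/23) = -1 → non-residue.
Total quadratic residues among the 6: 4.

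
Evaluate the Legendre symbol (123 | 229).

Euler's criterion: (123/229) ≡ 123^114 (mod 229).
123^2 ≡ 15 (mod 229)
123^4 ≡ 225 (mod 229)
123^8 ≡ 16 (mod 229)
123^16 ≡ 27 (mod 229)
123^32 ≡ 42 (mod 229)
123^64 ≡ 161 (mod 229)
123^114 = 123^(64+32+16+2) ≡ 228 (mod 229).
Result is 228 ≡ −1, so (123/229) = −1.

-1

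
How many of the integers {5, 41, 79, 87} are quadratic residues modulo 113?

(5/113) = -1 → non-residue.
(41/113) = +1 → QR.
(79/113) = -1 → non-residue.
(87/113) = +1 → QR.
Total quadratic residues among the 4: 2.

2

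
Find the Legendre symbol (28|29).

1

Euler's criterion: (28/29) ≡ 28^14 (mod 29).
28^2 ≡ 1 (mod 29)
28^4 ≡ 1 (mod 29)
28^8 ≡ 1 (mod 29)
28^14 = 28^(8+4+2) ≡ 1 (mod 29).
Result is 1, so (28/29) = 1.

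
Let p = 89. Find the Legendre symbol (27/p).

Euler's criterion: (27/89) ≡ 27^44 (mod 89).
27^2 ≡ 17 (mod 89)
27^4 ≡ 22 (mod 89)
27^8 ≡ 39 (mod 89)
27^16 ≡ 8 (mod 89)
27^32 ≡ 64 (mod 89)
27^44 = 27^(32+8+4) ≡ 88 (mod 89).
Result is 88 ≡ −1, so (27/89) = −1.

-1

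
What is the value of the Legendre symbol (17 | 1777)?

1

Reciprocity: 17 ≡ 1 and 1777 ≡ 1 (mod 4), so (17/1777) = +(1777/17).
Reduce top mod 17: now compute (9/17).
Reciprocity: 9 ≡ 1 and 17 ≡ 1 (mod 4), so (9/17) = +(17/9).
Reduce top mod 9: now compute (8/9).
Pull out 2^3: since 9 ≡ 1 (mod 8), (2/9) = +1, so (2/9)^3 = +1.
Reached (1/9) = 1. Collecting the sign flips along the way, the symbol is +1.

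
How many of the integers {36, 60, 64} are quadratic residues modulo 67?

3

(36/67) = +1 → QR.
(60/67) = +1 → QR.
(64/67) = +1 → QR.
Total quadratic residues among the 3: 3.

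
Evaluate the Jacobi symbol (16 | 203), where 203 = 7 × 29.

1

Pull out 2^4: since 203 ≡ 3 (mod 8), (2/203) = -1, so (2/203)^4 = +1.
Reached (1/203) = 1. Collecting the sign flips along the way, the symbol is +1.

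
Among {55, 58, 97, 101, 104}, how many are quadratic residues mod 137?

(55/137) = -1 → non-residue.
(58/137) = -1 → non-residue.
(97/137) = -1 → non-residue.
(101/137) = +1 → QR.
(104/137) = -1 → non-residue.
Total quadratic residues among the 5: 1.

1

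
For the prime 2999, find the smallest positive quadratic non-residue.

17

(2/2999) = +1, so 2 is a residue.
(3/2999) = +1, so 3 is a residue.
(4/2999) = +1, so 4 is a residue.
(5/2999) = +1, so 5 is a residue.
(6/2999) = +1, so 6 is a residue.
(7/2999) = +1, so 7 is a residue.
(8/2999) = +1, so 8 is a residue.
(9/2999) = +1, so 9 is a residue.
(10/2999) = +1, so 10 is a residue.
(11/2999) = +1, so 11 is a residue.
(12/2999) = +1, so 12 is a residue.
(13/2999) = +1, so 13 is a residue.
(14/2999) = +1, so 14 is a residue.
(15/2999) = +1, so 15 is a residue.
(16/2999) = +1, so 16 is a residue.
(17/2999) = −1, so 17 is the smallest positive non-residue mod 2999.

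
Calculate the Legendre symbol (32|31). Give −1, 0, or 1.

First reduce: 32 ≡ 1 (mod 31).
Reached (1/31) = 1. Collecting the sign flips along the way, the symbol is +1.

1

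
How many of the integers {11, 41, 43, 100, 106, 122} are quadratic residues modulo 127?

(11/127) = +1 → QR.
(41/127) = +1 → QR.
(43/127) = -1 → non-residue.
(100/127) = +1 → QR.
(106/127) = -1 → non-residue.
(122/127) = +1 → QR.
Total quadratic residues among the 6: 4.

4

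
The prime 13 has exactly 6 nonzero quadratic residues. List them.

1 3 4 9 10 12

Square k = 1,…,6 (k and 13−k give the same square):
1²=1, 2²=4, 3²=9, 4²≡3, 5²≡12, 6²≡10 (mod 13).
So the quadratic residues mod 13 are {1, 3, 4, 9, 10, 12}.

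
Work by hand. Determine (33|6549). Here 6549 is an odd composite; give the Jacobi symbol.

0

Reciprocity: 33 ≡ 1 and 6549 ≡ 1 (mod 4), so (33/6549) = +(6549/33).
Reduce top mod 33: now compute (15/33).
Reciprocity: 15 ≡ 3 and 33 ≡ 1 (mod 4), so (15/33) = +(33/15).
Reduce top mod 15: now compute (3/15).
Reciprocity: 3 ≡ 3 and 15 ≡ 3 (mod 4), so (3/15) = −(15/3).
Reduce top mod 3: now compute (0/3).
Top reduces to 0: gcd > 1, so the symbol is 0.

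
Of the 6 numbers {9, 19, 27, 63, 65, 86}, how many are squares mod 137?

4

(9/137) = +1 → QR.
(19/137) = +1 → QR.
(27/137) = -1 → non-residue.
(63/137) = +1 → QR.
(65/137) = +1 → QR.
(86/137) = -1 → non-residue.
Total quadratic residues among the 6: 4.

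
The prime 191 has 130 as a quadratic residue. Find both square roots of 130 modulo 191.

Since 191 ≡ 3 (mod 4), a square root of 130 is 130^((191+1)/4) = 130^48 mod 191.
Repeated squaring: 130^2≡92, 130^4≡60, 130^8≡162, 130^16≡77, 130^32≡8 (mod 191).
130^48 = 130^(32+16) ≡ 43 (mod 191).
Check: 43² = 1849 ≡ 130 (mod 191). The two roots are 43 and 148.

43, 148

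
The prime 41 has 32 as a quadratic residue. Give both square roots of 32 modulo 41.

41 ≡ 1 (mod 4), so we find a root by search.
Trying successive values, 14² = 196 ≡ 32 (mod 41). The other root is 41 − 14 = 27.

14, 27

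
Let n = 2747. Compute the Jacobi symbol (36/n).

Pull out 2^2: since 2747 ≡ 3 (mod 8), (2/2747) = -1, so (2/2747)^2 = +1.
Reciprocity: 9 ≡ 1 and 2747 ≡ 3 (mod 4), so (9/2747) = +(2747/9).
Reduce top mod 9: now compute (2/9).
Pull out 2: since 9 ≡ 1 (mod 8), (2/9) = +1.
Reached (1/9) = 1. Collecting the sign flips along the way, the symbol is +1.

1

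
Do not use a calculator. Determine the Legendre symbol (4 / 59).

Euler's criterion: (4/59) ≡ 4^29 (mod 59).
4^2 ≡ 16 (mod 59)
4^4 ≡ 20 (mod 59)
4^8 ≡ 46 (mod 59)
4^16 ≡ 51 (mod 59)
4^29 = 4^(16+8+4+1) ≡ 1 (mod 59).
Result is 1, so (4/59) = 1.

1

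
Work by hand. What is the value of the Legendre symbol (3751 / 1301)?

-1

First reduce: 3751 ≡ 1149 (mod 1301).
Reciprocity: 1149 ≡ 1 and 1301 ≡ 1 (mod 4), so (1149/1301) = +(1301/1149).
Reduce top mod 1149: now compute (152/1149).
Pull out 2^3: since 1149 ≡ 5 (mod 8), (2/1149) = -1, so (2/1149)^3 = -1.
Reciprocity: 19 ≡ 3 and 1149 ≡ 1 (mod 4), so (19/1149) = +(1149/19).
Reduce top mod 19: now compute (9/19).
Reciprocity: 9 ≡ 1 and 19 ≡ 3 (mod 4), so (9/19) = +(19/9).
Reduce top mod 9: now compute (1/9).
Reached (1/9) = 1. Collecting the sign flips along the way, the symbol is -1.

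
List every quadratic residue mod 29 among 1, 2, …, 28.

Square k = 1,…,14 (k and 29−k give the same square):
1²=1, 2²=4, 3²=9, 4²=16, 5²=25, 6²≡7, 7²≡20, 8²≡6, 9²≡23, 10²≡13, 11²≡5, 12²≡28, 13²≡24, 14²≡22 (mod 29).
So the quadratic residues mod 29 are {1, 4, 5, 6, 7, 9, 13, 16, 20, 22, 23, 24, 25, 28}.

1, 4, 5, 6, 7, 9, 13, 16, 20, 22, 23, 24, 25, 28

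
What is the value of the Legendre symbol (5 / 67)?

Reciprocity: 5 ≡ 1 and 67 ≡ 3 (mod 4), so (5/67) = +(67/5).
Reduce top mod 5: now compute (2/5).
Pull out 2: since 5 ≡ 5 (mod 8), (2/5) = -1.
Reached (1/5) = 1. Collecting the sign flips along the way, the symbol is -1.

-1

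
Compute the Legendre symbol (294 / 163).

First reduce: 294 ≡ 131 (mod 163).
Reciprocity: 131 ≡ 3 and 163 ≡ 3 (mod 4), so (131/163) = −(163/131).
Reduce top mod 131: now compute (32/131).
Pull out 2^5: since 131 ≡ 3 (mod 8), (2/131) = -1, so (2/131)^5 = -1.
Reached (1/131) = 1. Collecting the sign flips along the way, the symbol is +1.

1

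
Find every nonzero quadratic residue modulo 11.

1, 3, 4, 5, 9

Square k = 1,…,5 (k and 11−k give the same square):
1²=1, 2²=4, 3²=9, 4²≡5, 5²≡3 (mod 11).
So the quadratic residues mod 11 are {1, 3, 4, 5, 9}.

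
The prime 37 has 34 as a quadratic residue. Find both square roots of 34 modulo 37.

16, 21

37 ≡ 1 (mod 4), so we find a root by search.
Trying successive values, 16² = 256 ≡ 34 (mod 37). The other root is 37 − 16 = 21.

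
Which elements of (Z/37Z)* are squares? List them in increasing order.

Square k = 1,…,18 (k and 37−k give the same square):
1²=1, 2²=4, 3²=9, 4²=16, 5²=25, 6²=36, 7²≡12, 8²≡27, 9²≡7, 10²≡26, 11²≡10, 12²≡33, 13²≡21, 14²≡11, 15²≡3, 16²≡34, 17²≡30, 18²≡28 (mod 37).
So the quadratic residues mod 37 are {1, 3, 4, 7, 9, 10, 11, 12, 16, 21, 25, 26, 27, 28, 30, 33, 34, 36}.

1, 3, 4, 7, 9, 10, 11, 12, 16, 21, 25, 26, 27, 28, 30, 33, 34, 36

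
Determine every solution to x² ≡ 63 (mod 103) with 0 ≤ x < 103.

28, 75

Since 103 ≡ 3 (mod 4), a square root of 63 is 63^((103+1)/4) = 63^26 mod 103.
Repeated squaring: 63^2≡55, 63^4≡38, 63^8≡2, 63^16≡4 (mod 103).
63^26 = 63^(16+8+2) ≡ 28 (mod 103).
Check: 28² = 784 ≡ 63 (mod 103). The two roots are 28 and 75.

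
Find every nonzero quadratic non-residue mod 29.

2, 3, 8, 10, 11, 12, 14, 15, 17, 18, 19, 21, 26, 27

Square k = 1,…,14 (k and 29−k give the same square):
1²=1, 2²=4, 3²=9, 4²=16, 5²=25, 6²≡7, 7²≡20, 8²≡6, 9²≡23, 10²≡13, 11²≡5, 12²≡28, 13²≡24, 14²≡22 (mod 29).
The residues are {1, 4, 5, 6, 7, 9, 13, 16, 20, 22, 23, 24, 25, 28}; the non-residues are the remaining 14 nonzero classes.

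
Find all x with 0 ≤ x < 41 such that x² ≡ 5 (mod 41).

13, 28

41 ≡ 1 (mod 4), so we find a root by search.
Trying successive values, 13² = 169 ≡ 5 (mod 41). The other root is 41 − 13 = 28.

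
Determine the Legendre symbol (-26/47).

First reduce: -26 ≡ 21 (mod 47).
Reciprocity: 21 ≡ 1 and 47 ≡ 3 (mod 4), so (21/47) = +(47/21).
Reduce top mod 21: now compute (5/21).
Reciprocity: 5 ≡ 1 and 21 ≡ 1 (mod 4), so (5/21) = +(21/5).
Reduce top mod 5: now compute (1/5).
Reached (1/5) = 1. Collecting the sign flips along the way, the symbol is +1.

1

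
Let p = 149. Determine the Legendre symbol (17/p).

Euler's criterion: (17/149) ≡ 17^74 (mod 149).
17^2 ≡ 140 (mod 149)
17^4 ≡ 81 (mod 149)
17^8 ≡ 5 (mod 149)
17^16 ≡ 25 (mod 149)
17^32 ≡ 29 (mod 149)
17^64 ≡ 96 (mod 149)
17^74 = 17^(64+8+2) ≡ 1 (mod 149).
Result is 1, so (17/149) = 1.

1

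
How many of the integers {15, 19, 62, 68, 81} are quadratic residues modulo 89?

(15/89) = -1 → non-residue.
(19/89) = -1 → non-residue.
(62/89) = -1 → non-residue.
(68/89) = +1 → QR.
(81/89) = +1 → QR.
Total quadratic residues among the 5: 2.

2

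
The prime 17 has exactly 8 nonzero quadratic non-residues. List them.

3 5 6 7 10 11 12 14

Square k = 1,…,8 (k and 17−k give the same square):
1²=1, 2²=4, 3²=9, 4²=16, 5²≡8, 6²≡2, 7²≡15, 8²≡13 (mod 17).
The residues are {1, 2, 4, 8, 9, 13, 15, 16}; the non-residues are the remaining 8 nonzero classes.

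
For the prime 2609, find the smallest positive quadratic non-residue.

(2/2609) = +1, so 2 is a residue.
(3/2609) = −1, so 3 is the smallest positive non-residue mod 2609.

3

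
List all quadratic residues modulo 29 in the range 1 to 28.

Square k = 1,…,14 (k and 29−k give the same square):
1²=1, 2²=4, 3²=9, 4²=16, 5²=25, 6²≡7, 7²≡20, 8²≡6, 9²≡23, 10²≡13, 11²≡5, 12²≡28, 13²≡24, 14²≡22 (mod 29).
So the quadratic residues mod 29 are {1, 4, 5, 6, 7, 9, 13, 16, 20, 22, 23, 24, 25, 28}.

1, 4, 5, 6, 7, 9, 13, 16, 20, 22, 23, 24, 25, 28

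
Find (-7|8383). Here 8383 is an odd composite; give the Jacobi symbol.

1

First reduce: -7 ≡ 8376 (mod 8383).
Pull out 2^3: since 8383 ≡ 7 (mod 8), (2/8383) = +1, so (2/8383)^3 = +1.
Reciprocity: 1047 ≡ 3 and 8383 ≡ 3 (mod 4), so (1047/8383) = −(8383/1047).
Reduce top mod 1047: now compute (7/1047).
Reciprocity: 7 ≡ 3 and 1047 ≡ 3 (mod 4), so (7/1047) = −(1047/7).
Reduce top mod 7: now compute (4/7).
Pull out 2^2: since 7 ≡ 7 (mod 8), (2/7) = +1, so (2/7)^2 = +1.
Reached (1/7) = 1. Collecting the sign flips along the way, the symbol is +1.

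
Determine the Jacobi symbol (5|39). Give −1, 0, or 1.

1

Reciprocity: 5 ≡ 1 and 39 ≡ 3 (mod 4), so (5/39) = +(39/5).
Reduce top mod 5: now compute (4/5).
Pull out 2^2: since 5 ≡ 5 (mod 8), (2/5) = -1, so (2/5)^2 = +1.
Reached (1/5) = 1. Collecting the sign flips along the way, the symbol is +1.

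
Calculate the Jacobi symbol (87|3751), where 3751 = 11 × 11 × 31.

Reciprocity: 87 ≡ 3 and 3751 ≡ 3 (mod 4), so (87/3751) = −(3751/87).
Reduce top mod 87: now compute (10/87).
Pull out 2: since 87 ≡ 7 (mod 8), (2/87) = +1.
Reciprocity: 5 ≡ 1 and 87 ≡ 3 (mod 4), so (5/87) = +(87/5).
Reduce top mod 5: now compute (2/5).
Pull out 2: since 5 ≡ 5 (mod 8), (2/5) = -1.
Reached (1/5) = 1. Collecting the sign flips along the way, the symbol is +1.

1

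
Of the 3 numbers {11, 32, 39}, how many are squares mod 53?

(11/53) = +1 → QR.
(32/53) = -1 → non-residue.
(39/53) = -1 → non-residue.
Total quadratic residues among the 3: 1.

1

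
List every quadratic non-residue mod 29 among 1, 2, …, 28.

Square k = 1,…,14 (k and 29−k give the same square):
1²=1, 2²=4, 3²=9, 4²=16, 5²=25, 6²≡7, 7²≡20, 8²≡6, 9²≡23, 10²≡13, 11²≡5, 12²≡28, 13²≡24, 14²≡22 (mod 29).
The residues are {1, 4, 5, 6, 7, 9, 13, 16, 20, 22, 23, 24, 25, 28}; the non-residues are the remaining 14 nonzero classes.

2,3,8,10,11,12,14,15,17,18,19,21,26,27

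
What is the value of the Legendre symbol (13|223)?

Euler's criterion: (13/223) ≡ 13^111 (mod 223).
13^2 ≡ 169 (mod 223)
13^4 ≡ 17 (mod 223)
13^8 ≡ 66 (mod 223)
13^16 ≡ 119 (mod 223)
13^32 ≡ 112 (mod 223)
13^64 ≡ 56 (mod 223)
13^111 = 13^(64+32+8+4+2+1) ≡ 222 (mod 223).
Result is 222 ≡ −1, so (13/223) = −1.

-1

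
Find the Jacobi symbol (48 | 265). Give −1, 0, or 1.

1

Pull out 2^4: since 265 ≡ 1 (mod 8), (2/265) = +1, so (2/265)^4 = +1.
Reciprocity: 3 ≡ 3 and 265 ≡ 1 (mod 4), so (3/265) = +(265/3).
Reduce top mod 3: now compute (1/3).
Reached (1/3) = 1. Collecting the sign flips along the way, the symbol is +1.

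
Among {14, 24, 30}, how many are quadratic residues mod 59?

(14/59) = -1 → non-residue.
(24/59) = -1 → non-residue.
(30/59) = -1 → non-residue.
Total quadratic residues among the 3: 0.

0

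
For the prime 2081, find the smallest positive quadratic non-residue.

3

(2/2081) = +1, so 2 is a residue.
(3/2081) = −1, so 3 is the smallest positive non-residue mod 2081.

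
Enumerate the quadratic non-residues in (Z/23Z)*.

Square k = 1,…,11 (k and 23−k give the same square):
1²=1, 2²=4, 3²=9, 4²=16, 5²≡2, 6²≡13, 7²≡3, 8²≡18, 9²≡12, 10²≡8, 11²≡6 (mod 23).
The residues are {1, 2, 3, 4, 6, 8, 9, 12, 13, 16, 18}; the non-residues are the remaining 11 nonzero classes.

5,7,10,11,14,15,17,19,20,21,22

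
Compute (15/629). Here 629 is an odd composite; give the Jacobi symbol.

-1

Reciprocity: 15 ≡ 3 and 629 ≡ 1 (mod 4), so (15/629) = +(629/15).
Reduce top mod 15: now compute (14/15).
Pull out 2: since 15 ≡ 7 (mod 8), (2/15) = +1.
Reciprocity: 7 ≡ 3 and 15 ≡ 3 (mod 4), so (7/15) = −(15/7).
Reduce top mod 7: now compute (1/7).
Reached (1/7) = 1. Collecting the sign flips along the way, the symbol is -1.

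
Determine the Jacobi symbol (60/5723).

-1

Pull out 2^2: since 5723 ≡ 3 (mod 8), (2/5723) = -1, so (2/5723)^2 = +1.
Reciprocity: 15 ≡ 3 and 5723 ≡ 3 (mod 4), so (15/5723) = −(5723/15).
Reduce top mod 15: now compute (8/15).
Pull out 2^3: since 15 ≡ 7 (mod 8), (2/15) = +1, so (2/15)^3 = +1.
Reached (1/15) = 1. Collecting the sign flips along the way, the symbol is -1.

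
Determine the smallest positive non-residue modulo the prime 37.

(2/37) = −1, so 2 is the smallest positive non-residue mod 37.

2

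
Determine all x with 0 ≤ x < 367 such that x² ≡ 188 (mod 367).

Since 367 ≡ 3 (mod 4), a square root of 188 is 188^((367+1)/4) = 188^92 mod 367.
Repeated squaring: 188^2≡112, 188^4≡66, 188^8≡319, 188^16≡102, 188^32≡128, 188^64≡236 (mod 367).
188^92 = 188^(64+16+8+4) ≡ 302 (mod 367).
Check: 302² = 91204 ≡ 188 (mod 367). The two roots are 65 and 302.

65, 302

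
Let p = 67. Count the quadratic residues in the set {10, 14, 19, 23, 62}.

(10/67) = +1 → QR.
(14/67) = +1 → QR.
(19/67) = +1 → QR.
(23/67) = +1 → QR.
(62/67) = +1 → QR.
Total quadratic residues among the 5: 5.

5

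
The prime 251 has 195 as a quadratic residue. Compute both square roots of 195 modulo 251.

Since 251 ≡ 3 (mod 4), a square root of 195 is 195^((251+1)/4) = 195^63 mod 251.
Repeated squaring: 195^2≡124, 195^4≡65, 195^8≡209, 195^16≡7, 195^32≡49 (mod 251).
195^63 = 195^(32+16+8+4+2+1) ≡ 114 (mod 251).
Check: 114² = 12996 ≡ 195 (mod 251). The two roots are 114 and 137.

114, 137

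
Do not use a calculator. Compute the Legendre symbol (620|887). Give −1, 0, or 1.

1

Pull out 2^2: since 887 ≡ 7 (mod 8), (2/887) = +1, so (2/887)^2 = +1.
Reciprocity: 155 ≡ 3 and 887 ≡ 3 (mod 4), so (155/887) = −(887/155).
Reduce top mod 155: now compute (112/155).
Pull out 2^4: since 155 ≡ 3 (mod 8), (2/155) = -1, so (2/155)^4 = +1.
Reciprocity: 7 ≡ 3 and 155 ≡ 3 (mod 4), so (7/155) = −(155/7).
Reduce top mod 7: now compute (1/7).
Reached (1/7) = 1. Collecting the sign flips along the way, the symbol is +1.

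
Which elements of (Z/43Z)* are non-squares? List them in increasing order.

Square k = 1,…,21 (k and 43−k give the same square):
1²=1, 2²=4, 3²=9, 4²=16, 5²=25, 6²=36, 7²≡6, 8²≡21, 9²≡38, 10²≡14, 11²≡35, 12²≡15, 13²≡40, 14²≡24, 15²≡10, 16²≡41, 17²≡31, 18²≡23, 19²≡17, 20²≡13, 21²≡11 (mod 43).
The residues are {1, 4, 6, 9, 10, 11, 13, 14, 15, 16, 17, 21, 23, 24, 25, 31, 35, 36, 38, 40, 41}; the non-residues are the remaining 21 nonzero classes.

2,3,5,7,8,12,18,19,20,22,26,27,28,29,30,32,33,34,37,39,42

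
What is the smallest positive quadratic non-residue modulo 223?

(2/223) = +1, so 2 is a residue.
(3/223) = −1, so 3 is the smallest positive non-residue mod 223.

3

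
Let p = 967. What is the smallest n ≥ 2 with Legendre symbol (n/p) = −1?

(2/967) = +1, so 2 is a residue.
(3/967) = −1, so 3 is the smallest positive non-residue mod 967.

3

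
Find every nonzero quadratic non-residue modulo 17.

Square k = 1,…,8 (k and 17−k give the same square):
1²=1, 2²=4, 3²=9, 4²=16, 5²≡8, 6²≡2, 7²≡15, 8²≡13 (mod 17).
The residues are {1, 2, 4, 8, 9, 13, 15, 16}; the non-residues are the remaining 8 nonzero classes.

3, 5, 6, 7, 10, 11, 12, 14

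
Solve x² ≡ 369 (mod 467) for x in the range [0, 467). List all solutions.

52, 415

Since 467 ≡ 3 (mod 4), a square root of 369 is 369^((467+1)/4) = 369^117 mod 467.
Repeated squaring: 369^2≡264, 369^4≡113, 369^8≡160, 369^16≡382, 369^32≡220, 369^64≡299 (mod 467).
369^117 = 369^(64+32+16+4+1) ≡ 52 (mod 467).
Check: 52² = 2704 ≡ 369 (mod 467). The two roots are 52 and 415.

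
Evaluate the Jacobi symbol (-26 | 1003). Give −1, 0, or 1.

First reduce: -26 ≡ 977 (mod 1003).
Reciprocity: 977 ≡ 1 and 1003 ≡ 3 (mod 4), so (977/1003) = +(1003/977).
Reduce top mod 977: now compute (26/977).
Pull out 2: since 977 ≡ 1 (mod 8), (2/977) = +1.
Reciprocity: 13 ≡ 1 and 977 ≡ 1 (mod 4), so (13/977) = +(977/13).
Reduce top mod 13: now compute (2/13).
Pull out 2: since 13 ≡ 5 (mod 8), (2/13) = -1.
Reached (1/13) = 1. Collecting the sign flips along the way, the symbol is -1.

-1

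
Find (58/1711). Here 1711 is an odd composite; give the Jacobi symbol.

Pull out 2: since 1711 ≡ 7 (mod 8), (2/1711) = +1.
Reciprocity: 29 ≡ 1 and 1711 ≡ 3 (mod 4), so (29/1711) = +(1711/29).
Reduce top mod 29: now compute (0/29).
Top reduces to 0: gcd > 1, so the symbol is 0.

0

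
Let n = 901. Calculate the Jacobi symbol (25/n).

1

Reciprocity: 25 ≡ 1 and 901 ≡ 1 (mod 4), so (25/901) = +(901/25).
Reduce top mod 25: now compute (1/25).
Reached (1/25) = 1. Collecting the sign flips along the way, the symbol is +1.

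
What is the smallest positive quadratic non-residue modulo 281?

3

(2/281) = +1, so 2 is a residue.
(3/281) = −1, so 3 is the smallest positive non-residue mod 281.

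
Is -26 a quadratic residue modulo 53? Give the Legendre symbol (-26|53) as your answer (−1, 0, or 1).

First reduce: -26 ≡ 27 (mod 53).
Reciprocity: 27 ≡ 3 and 53 ≡ 1 (mod 4), so (27/53) = +(53/27).
Reduce top mod 27: now compute (26/27).
Pull out 2: since 27 ≡ 3 (mod 8), (2/27) = -1.
Reciprocity: 13 ≡ 1 and 27 ≡ 3 (mod 4), so (13/27) = +(27/13).
Reduce top mod 13: now compute (1/13).
Reached (1/13) = 1. Collecting the sign flips along the way, the symbol is -1.

-1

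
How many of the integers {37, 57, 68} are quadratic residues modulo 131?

(37/131) = -1 → non-residue.
(57/131) = -1 → non-residue.
(68/131) = -1 → non-residue.
Total quadratic residues among the 3: 0.

0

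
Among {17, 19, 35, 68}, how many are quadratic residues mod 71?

1

(17/71) = -1 → non-residue.
(19/71) = +1 → QR.
(35/71) = -1 → non-residue.
(68/71) = -1 → non-residue.
Total quadratic residues among the 4: 1.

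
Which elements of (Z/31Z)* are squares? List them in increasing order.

Square k = 1,…,15 (k and 31−k give the same square):
1²=1, 2²=4, 3²=9, 4²=16, 5²=25, 6²≡5, 7²≡18, 8²≡2, 9²≡19, 10²≡7, 11²≡28, 12²≡20, 13²≡14, 14²≡10, 15²≡8 (mod 31).
So the quadratic residues mod 31 are {1, 2, 4, 5, 7, 8, 9, 10, 14, 16, 18, 19, 20, 25, 28}.

1 2 4 5 7 8 9 10 14 16 18 19 20 25 28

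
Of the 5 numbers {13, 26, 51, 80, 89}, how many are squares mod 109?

3

(13/109) = -1 → non-residue.
(26/109) = +1 → QR.
(51/109) = -1 → non-residue.
(80/109) = +1 → QR.
(89/109) = +1 → QR.
Total quadratic residues among the 5: 3.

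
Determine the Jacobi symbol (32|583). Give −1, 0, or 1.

Pull out 2^5: since 583 ≡ 7 (mod 8), (2/583) = +1, so (2/583)^5 = +1.
Reached (1/583) = 1. Collecting the sign flips along the way, the symbol is +1.

1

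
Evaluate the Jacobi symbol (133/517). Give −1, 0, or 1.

-1

Reciprocity: 133 ≡ 1 and 517 ≡ 1 (mod 4), so (133/517) = +(517/133).
Reduce top mod 133: now compute (118/133).
Pull out 2: since 133 ≡ 5 (mod 8), (2/133) = -1.
Reciprocity: 59 ≡ 3 and 133 ≡ 1 (mod 4), so (59/133) = +(133/59).
Reduce top mod 59: now compute (15/59).
Reciprocity: 15 ≡ 3 and 59 ≡ 3 (mod 4), so (15/59) = −(59/15).
Reduce top mod 15: now compute (14/15).
Pull out 2: since 15 ≡ 7 (mod 8), (2/15) = +1.
Reciprocity: 7 ≡ 3 and 15 ≡ 3 (mod 4), so (7/15) = −(15/7).
Reduce top mod 7: now compute (1/7).
Reached (1/7) = 1. Collecting the sign flips along the way, the symbol is -1.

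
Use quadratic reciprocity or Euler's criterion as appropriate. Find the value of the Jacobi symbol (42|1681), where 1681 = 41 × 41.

1

Pull out 2: since 1681 ≡ 1 (mod 8), (2/1681) = +1.
Reciprocity: 21 ≡ 1 and 1681 ≡ 1 (mod 4), so (21/1681) = +(1681/21).
Reduce top mod 21: now compute (1/21).
Reached (1/21) = 1. Collecting the sign flips along the way, the symbol is +1.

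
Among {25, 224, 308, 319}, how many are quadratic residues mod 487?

2

(25/487) = +1 → QR.
(224/487) = -1 → non-residue.
(308/487) = +1 → QR.
(319/487) = -1 → non-residue.
Total quadratic residues among the 4: 2.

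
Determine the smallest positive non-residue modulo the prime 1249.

7

(2/1249) = +1, so 2 is a residue.
(3/1249) = +1, so 3 is a residue.
(4/1249) = +1, so 4 is a residue.
(5/1249) = +1, so 5 is a residue.
(6/1249) = +1, so 6 is a residue.
(7/1249) = −1, so 7 is the smallest positive non-residue mod 1249.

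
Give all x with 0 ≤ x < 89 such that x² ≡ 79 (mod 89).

89 ≡ 1 (mod 4), so we find a root by search.
Trying successive values, 41² = 1681 ≡ 79 (mod 89). The other root is 89 − 41 = 48.

41, 48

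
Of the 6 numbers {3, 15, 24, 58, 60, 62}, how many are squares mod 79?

1

(3/79) = -1 → non-residue.
(15/79) = -1 → non-residue.
(24/79) = -1 → non-residue.
(58/79) = -1 → non-residue.
(60/79) = -1 → non-residue.
(62/79) = +1 → QR.
Total quadratic residues among the 6: 1.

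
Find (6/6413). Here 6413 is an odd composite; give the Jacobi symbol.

1

Pull out 2: since 6413 ≡ 5 (mod 8), (2/6413) = -1.
Reciprocity: 3 ≡ 3 and 6413 ≡ 1 (mod 4), so (3/6413) = +(6413/3).
Reduce top mod 3: now compute (2/3).
Pull out 2: since 3 ≡ 3 (mod 8), (2/3) = -1.
Reached (1/3) = 1. Collecting the sign flips along the way, the symbol is +1.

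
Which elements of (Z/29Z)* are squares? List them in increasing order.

1, 4, 5, 6, 7, 9, 13, 16, 20, 22, 23, 24, 25, 28

Square k = 1,…,14 (k and 29−k give the same square):
1²=1, 2²=4, 3²=9, 4²=16, 5²=25, 6²≡7, 7²≡20, 8²≡6, 9²≡23, 10²≡13, 11²≡5, 12²≡28, 13²≡24, 14²≡22 (mod 29).
So the quadratic residues mod 29 are {1, 4, 5, 6, 7, 9, 13, 16, 20, 22, 23, 24, 25, 28}.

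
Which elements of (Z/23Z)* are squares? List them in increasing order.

Square k = 1,…,11 (k and 23−k give the same square):
1²=1, 2²=4, 3²=9, 4²=16, 5²≡2, 6²≡13, 7²≡3, 8²≡18, 9²≡12, 10²≡8, 11²≡6 (mod 23).
So the quadratic residues mod 23 are {1, 2, 3, 4, 6, 8, 9, 12, 13, 16, 18}.

1 2 3 4 6 8 9 12 13 16 18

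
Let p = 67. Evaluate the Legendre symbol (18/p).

-1

Pull out 2: since 67 ≡ 3 (mod 8), (2/67) = -1.
Reciprocity: 9 ≡ 1 and 67 ≡ 3 (mod 4), so (9/67) = +(67/9).
Reduce top mod 9: now compute (4/9).
Pull out 2^2: since 9 ≡ 1 (mod 8), (2/9) = +1, so (2/9)^2 = +1.
Reached (1/9) = 1. Collecting the sign flips along the way, the symbol is -1.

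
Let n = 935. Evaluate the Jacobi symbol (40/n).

0

Pull out 2^3: since 935 ≡ 7 (mod 8), (2/935) = +1, so (2/935)^3 = +1.
Reciprocity: 5 ≡ 1 and 935 ≡ 3 (mod 4), so (5/935) = +(935/5).
Reduce top mod 5: now compute (0/5).
Top reduces to 0: gcd > 1, so the symbol is 0.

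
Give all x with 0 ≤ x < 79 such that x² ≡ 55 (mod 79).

Since 79 ≡ 3 (mod 4), a square root of 55 is 55^((79+1)/4) = 55^20 mod 79.
Repeated squaring: 55^2≡23, 55^4≡55, 55^8≡23, 55^16≡55 (mod 79).
55^20 = 55^(16+4) ≡ 23 (mod 79).
Check: 23² = 529 ≡ 55 (mod 79). The two roots are 23 and 56.

23, 56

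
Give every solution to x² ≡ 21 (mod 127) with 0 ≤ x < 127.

23, 104

Since 127 ≡ 3 (mod 4), a square root of 21 is 21^((127+1)/4) = 21^32 mod 127.
Repeated squaring: 21^2≡60, 21^4≡44, 21^8≡31, 21^16≡72, 21^32≡104 (mod 127).
21^32 = 21^(32) ≡ 104 (mod 127).
Check: 104² = 10816 ≡ 21 (mod 127). The two roots are 23 and 104.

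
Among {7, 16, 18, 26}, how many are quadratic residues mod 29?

2

(7/29) = +1 → QR.
(16/29) = +1 → QR.
(18/29) = -1 → non-residue.
(26/29) = -1 → non-residue.
Total quadratic residues among the 4: 2.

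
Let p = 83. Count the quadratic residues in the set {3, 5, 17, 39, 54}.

(3/83) = +1 → QR.
(5/83) = -1 → non-residue.
(17/83) = +1 → QR.
(39/83) = -1 → non-residue.
(54/83) = -1 → non-residue.
Total quadratic residues among the 5: 2.

2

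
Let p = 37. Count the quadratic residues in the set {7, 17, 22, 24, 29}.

1

(7/37) = +1 → QR.
(17/37) = -1 → non-residue.
(22/37) = -1 → non-residue.
(24/37) = -1 → non-residue.
(29/37) = -1 → non-residue.
Total quadratic residues among the 5: 1.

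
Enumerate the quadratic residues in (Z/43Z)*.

1,4,6,9,10,11,13,14,15,16,17,21,23,24,25,31,35,36,38,40,41

Square k = 1,…,21 (k and 43−k give the same square):
1²=1, 2²=4, 3²=9, 4²=16, 5²=25, 6²=36, 7²≡6, 8²≡21, 9²≡38, 10²≡14, 11²≡35, 12²≡15, 13²≡40, 14²≡24, 15²≡10, 16²≡41, 17²≡31, 18²≡23, 19²≡17, 20²≡13, 21²≡11 (mod 43).
So the quadratic residues mod 43 are {1, 4, 6, 9, 10, 11, 13, 14, 15, 16, 17, 21, 23, 24, 25, 31, 35, 36, 38, 40, 41}.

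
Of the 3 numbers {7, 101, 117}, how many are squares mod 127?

1

(7/127) = -1 → non-residue.
(101/127) = -1 → non-residue.
(117/127) = +1 → QR.
Total quadratic residues among the 3: 1.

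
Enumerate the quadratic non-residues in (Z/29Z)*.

Square k = 1,…,14 (k and 29−k give the same square):
1²=1, 2²=4, 3²=9, 4²=16, 5²=25, 6²≡7, 7²≡20, 8²≡6, 9²≡23, 10²≡13, 11²≡5, 12²≡28, 13²≡24, 14²≡22 (mod 29).
The residues are {1, 4, 5, 6, 7, 9, 13, 16, 20, 22, 23, 24, 25, 28}; the non-residues are the remaining 14 nonzero classes.

2,3,8,10,11,12,14,15,17,18,19,21,26,27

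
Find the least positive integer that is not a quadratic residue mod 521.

3

(2/521) = +1, so 2 is a residue.
(3/521) = −1, so 3 is the smallest positive non-residue mod 521.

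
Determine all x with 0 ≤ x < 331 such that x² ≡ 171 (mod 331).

Since 331 ≡ 3 (mod 4), a square root of 171 is 171^((331+1)/4) = 171^83 mod 331.
Repeated squaring: 171^2≡113, 171^4≡191, 171^8≡71, 171^16≡76, 171^32≡149, 171^64≡24 (mod 331).
171^83 = 171^(64+16+2+1) ≡ 272 (mod 331).
Check: 272² = 73984 ≡ 171 (mod 331). The two roots are 59 and 272.

59, 272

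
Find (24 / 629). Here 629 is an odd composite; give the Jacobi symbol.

1

Pull out 2^3: since 629 ≡ 5 (mod 8), (2/629) = -1, so (2/629)^3 = -1.
Reciprocity: 3 ≡ 3 and 629 ≡ 1 (mod 4), so (3/629) = +(629/3).
Reduce top mod 3: now compute (2/3).
Pull out 2: since 3 ≡ 3 (mod 8), (2/3) = -1.
Reached (1/3) = 1. Collecting the sign flips along the way, the symbol is +1.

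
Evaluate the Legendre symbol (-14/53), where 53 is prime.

Euler's criterion: (-14/53) ≡ 39^26 (mod 53).
39^2 ≡ 37 (mod 53)
39^4 ≡ 44 (mod 53)
39^8 ≡ 28 (mod 53)
39^16 ≡ 42 (mod 53)
39^26 = 39^(16+8+2) ≡ 52 (mod 53).
Result is 52 ≡ −1, so (-14/53) = −1.

-1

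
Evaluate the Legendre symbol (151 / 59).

-1

First reduce: 151 ≡ 33 (mod 59).
Reciprocity: 33 ≡ 1 and 59 ≡ 3 (mod 4), so (33/59) = +(59/33).
Reduce top mod 33: now compute (26/33).
Pull out 2: since 33 ≡ 1 (mod 8), (2/33) = +1.
Reciprocity: 13 ≡ 1 and 33 ≡ 1 (mod 4), so (13/33) = +(33/13).
Reduce top mod 13: now compute (7/13).
Reciprocity: 7 ≡ 3 and 13 ≡ 1 (mod 4), so (7/13) = +(13/7).
Reduce top mod 7: now compute (6/7).
Pull out 2: since 7 ≡ 7 (mod 8), (2/7) = +1.
Reciprocity: 3 ≡ 3 and 7 ≡ 3 (mod 4), so (3/7) = −(7/3).
Reduce top mod 3: now compute (1/3).
Reached (1/3) = 1. Collecting the sign flips along the way, the symbol is -1.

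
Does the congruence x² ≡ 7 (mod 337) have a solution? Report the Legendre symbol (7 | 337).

Euler's criterion: (7/337) ≡ 7^168 (mod 337).
7^2 ≡ 49 (mod 337)
7^4 ≡ 42 (mod 337)
7^8 ≡ 79 (mod 337)
7^16 ≡ 175 (mod 337)
7^32 ≡ 295 (mod 337)
7^64 ≡ 79 (mod 337)
7^128 ≡ 175 (mod 337)
7^168 = 7^(128+32+8) ≡ 1 (mod 337).
Result is 1, so (7/337) = 1.

1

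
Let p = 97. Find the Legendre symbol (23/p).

-1

Reciprocity: 23 ≡ 3 and 97 ≡ 1 (mod 4), so (23/97) = +(97/23).
Reduce top mod 23: now compute (5/23).
Reciprocity: 5 ≡ 1 and 23 ≡ 3 (mod 4), so (5/23) = +(23/5).
Reduce top mod 5: now compute (3/5).
Reciprocity: 3 ≡ 3 and 5 ≡ 1 (mod 4), so (3/5) = +(5/3).
Reduce top mod 3: now compute (2/3).
Pull out 2: since 3 ≡ 3 (mod 8), (2/3) = -1.
Reached (1/3) = 1. Collecting the sign flips along the way, the symbol is -1.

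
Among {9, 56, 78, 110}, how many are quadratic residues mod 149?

2

(9/149) = +1 → QR.
(56/149) = -1 → non-residue.
(78/149) = -1 → non-residue.
(110/149) = +1 → QR.
Total quadratic residues among the 4: 2.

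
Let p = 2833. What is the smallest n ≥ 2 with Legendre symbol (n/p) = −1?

(2/2833) = +1, so 2 is a residue.
(3/2833) = +1, so 3 is a residue.
(4/2833) = +1, so 4 is a residue.
(5/2833) = −1, so 5 is the smallest positive non-residue mod 2833.

5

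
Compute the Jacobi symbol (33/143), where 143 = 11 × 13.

0

Reciprocity: 33 ≡ 1 and 143 ≡ 3 (mod 4), so (33/143) = +(143/33).
Reduce top mod 33: now compute (11/33).
Reciprocity: 11 ≡ 3 and 33 ≡ 1 (mod 4), so (11/33) = +(33/11).
Reduce top mod 11: now compute (0/11).
Top reduces to 0: gcd > 1, so the symbol is 0.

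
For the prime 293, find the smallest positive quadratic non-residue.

(2/293) = −1, so 2 is the smallest positive non-residue mod 293.

2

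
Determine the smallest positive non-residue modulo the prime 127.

(2/127) = +1, so 2 is a residue.
(3/127) = −1, so 3 is the smallest positive non-residue mod 127.

3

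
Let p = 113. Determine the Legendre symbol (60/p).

1

Pull out 2^2: since 113 ≡ 1 (mod 8), (2/113) = +1, so (2/113)^2 = +1.
Reciprocity: 15 ≡ 3 and 113 ≡ 1 (mod 4), so (15/113) = +(113/15).
Reduce top mod 15: now compute (8/15).
Pull out 2^3: since 15 ≡ 7 (mod 8), (2/15) = +1, so (2/15)^3 = +1.
Reached (1/15) = 1. Collecting the sign flips along the way, the symbol is +1.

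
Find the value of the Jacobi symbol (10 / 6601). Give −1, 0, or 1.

1

Pull out 2: since 6601 ≡ 1 (mod 8), (2/6601) = +1.
Reciprocity: 5 ≡ 1 and 6601 ≡ 1 (mod 4), so (5/6601) = +(6601/5).
Reduce top mod 5: now compute (1/5).
Reached (1/5) = 1. Collecting the sign flips along the way, the symbol is +1.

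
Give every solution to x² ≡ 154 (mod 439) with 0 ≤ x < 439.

Since 439 ≡ 3 (mod 4), a square root of 154 is 154^((439+1)/4) = 154^110 mod 439.
Repeated squaring: 154^2≡10, 154^4≡100, 154^8≡342, 154^16≡190, 154^32≡102, 154^64≡307 (mod 439).
154^110 = 154^(64+32+8+4+2) ≡ 121 (mod 439).
Check: 121² = 14641 ≡ 154 (mod 439). The two roots are 121 and 318.

121, 318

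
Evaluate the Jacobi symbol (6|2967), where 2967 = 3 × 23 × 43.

Pull out 2: since 2967 ≡ 7 (mod 8), (2/2967) = +1.
Reciprocity: 3 ≡ 3 and 2967 ≡ 3 (mod 4), so (3/2967) = −(2967/3).
Reduce top mod 3: now compute (0/3).
Top reduces to 0: gcd > 1, so the symbol is 0.

0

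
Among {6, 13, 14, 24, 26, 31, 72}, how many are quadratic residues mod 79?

4

(6/79) = -1 → non-residue.
(13/79) = +1 → QR.
(14/79) = -1 → non-residue.
(24/79) = -1 → non-residue.
(26/79) = +1 → QR.
(31/79) = +1 → QR.
(72/79) = +1 → QR.
Total quadratic residues among the 7: 4.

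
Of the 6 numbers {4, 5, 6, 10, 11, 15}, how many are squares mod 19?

4

(4/19) = +1 → QR.
(5/19) = +1 → QR.
(6/19) = +1 → QR.
(10/19) = -1 → non-residue.
(11/19) = +1 → QR.
(15/19) = -1 → non-residue.
Total quadratic residues among the 6: 4.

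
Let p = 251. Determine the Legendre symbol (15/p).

1

Reciprocity: 15 ≡ 3 and 251 ≡ 3 (mod 4), so (15/251) = −(251/15).
Reduce top mod 15: now compute (11/15).
Reciprocity: 11 ≡ 3 and 15 ≡ 3 (mod 4), so (11/15) = −(15/11).
Reduce top mod 11: now compute (4/11).
Pull out 2^2: since 11 ≡ 3 (mod 8), (2/11) = -1, so (2/11)^2 = +1.
Reached (1/11) = 1. Collecting the sign flips along the way, the symbol is +1.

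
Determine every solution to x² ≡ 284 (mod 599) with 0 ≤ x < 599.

Since 599 ≡ 3 (mod 4), a square root of 284 is 284^((599+1)/4) = 284^150 mod 599.
Repeated squaring: 284^2≡390, 284^4≡553, 284^8≡319, 284^16≡530, 284^32≡568, 284^64≡362, 284^128≡462 (mod 599).
284^150 = 284^(128+16+4+2) ≡ 263 (mod 599).
Check: 263² = 69169 ≡ 284 (mod 599). The two roots are 263 and 336.

263, 336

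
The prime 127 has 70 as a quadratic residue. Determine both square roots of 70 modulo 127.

18, 109

Since 127 ≡ 3 (mod 4), a square root of 70 is 70^((127+1)/4) = 70^32 mod 127.
Repeated squaring: 70^2≡74, 70^4≡15, 70^8≡98, 70^16≡79, 70^32≡18 (mod 127).
70^32 = 70^(32) ≡ 18 (mod 127).
Check: 18² = 324 ≡ 70 (mod 127). The two roots are 18 and 109.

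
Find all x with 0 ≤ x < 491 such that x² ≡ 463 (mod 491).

44, 447

Since 491 ≡ 3 (mod 4), a square root of 463 is 463^((491+1)/4) = 463^123 mod 491.
Repeated squaring: 463^2≡293, 463^4≡415, 463^8≡375, 463^16≡199, 463^32≡321, 463^64≡422 (mod 491).
463^123 = 463^(64+32+16+8+2+1) ≡ 44 (mod 491).
Check: 44² = 1936 ≡ 463 (mod 491). The two roots are 44 and 447.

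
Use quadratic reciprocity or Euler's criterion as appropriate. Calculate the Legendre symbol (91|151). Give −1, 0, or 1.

1

Euler's criterion: (91/151) ≡ 91^75 (mod 151).
91^2 ≡ 127 (mod 151)
91^4 ≡ 123 (mod 151)
91^8 ≡ 29 (mod 151)
91^16 ≡ 86 (mod 151)
91^32 ≡ 148 (mod 151)
91^64 ≡ 9 (mod 151)
91^75 = 91^(64+8+2+1) ≡ 1 (mod 151).
Result is 1, so (91/151) = 1.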